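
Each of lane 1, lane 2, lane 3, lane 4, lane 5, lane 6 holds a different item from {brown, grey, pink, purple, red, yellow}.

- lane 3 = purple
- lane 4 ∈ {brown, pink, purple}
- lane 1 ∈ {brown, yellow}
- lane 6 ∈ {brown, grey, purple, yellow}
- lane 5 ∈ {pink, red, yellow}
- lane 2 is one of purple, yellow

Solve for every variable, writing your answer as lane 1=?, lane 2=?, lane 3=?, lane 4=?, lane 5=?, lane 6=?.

lane 1=brown, lane 2=yellow, lane 3=purple, lane 4=pink, lane 5=red, lane 6=grey

lane 3's domain is down to {purple}, so lane 3 = purple. Strike purple from lane 2, lane 4, lane 6.
lane 2's domain is down to {yellow}, so lane 2 = yellow. So lane 1, lane 5, lane 6 can't be yellow.
lane 1 has just one choice, so lane 1 = brown. So lane 4, lane 6 can't be brown.
lane 4's domain is down to {pink}, so lane 4 = pink. So lane 5 can't be pink.
lane 5 has just one choice, so lane 5 = red.
That leaves lane 6 = grey.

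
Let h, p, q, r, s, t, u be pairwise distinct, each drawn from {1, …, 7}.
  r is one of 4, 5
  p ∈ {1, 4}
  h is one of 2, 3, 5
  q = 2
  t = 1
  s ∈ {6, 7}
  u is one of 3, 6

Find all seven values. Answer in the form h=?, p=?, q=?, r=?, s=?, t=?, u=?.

q has just one choice, so q = 2. So h can't be 2.
t must be 1 (only option left). Strike 1 from p.
That leaves p = 4. So r can't be 4.
r's domain is down to {5}, so r = 5. Strike 5 from h.
h has just one choice, so h = 3. Eliminate 3 elsewhere: u.
u's domain is down to {6}, so u = 6. So s can't be 6.
That leaves s = 7.

h=3, p=4, q=2, r=5, s=7, t=1, u=6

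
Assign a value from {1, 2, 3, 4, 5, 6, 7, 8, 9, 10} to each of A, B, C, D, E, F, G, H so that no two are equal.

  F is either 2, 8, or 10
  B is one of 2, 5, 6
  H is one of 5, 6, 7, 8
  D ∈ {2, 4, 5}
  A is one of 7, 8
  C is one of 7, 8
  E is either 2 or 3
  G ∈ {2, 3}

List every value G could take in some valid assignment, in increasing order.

The 8 variables draw from only 8 values {2, 3, 4, 5, 6, 7, 8, 10}, so each is used; only D can be 4, hence D = 4.
The 7 still-open variables draw from only 7 values {2, 3, 5, 6, 7, 8, 10}, so each is used; only F can be 10, hence F = 10.
The 2 variables A and C are confined to {7, 8}, which locks those values in; drop them from H.
E and G share exactly the 2 values {2, 3}; by pigeonhole those values go to them, so strike 2, 3 from B.
No further eliminations apply; G can still be any of 2, 3.

2, 3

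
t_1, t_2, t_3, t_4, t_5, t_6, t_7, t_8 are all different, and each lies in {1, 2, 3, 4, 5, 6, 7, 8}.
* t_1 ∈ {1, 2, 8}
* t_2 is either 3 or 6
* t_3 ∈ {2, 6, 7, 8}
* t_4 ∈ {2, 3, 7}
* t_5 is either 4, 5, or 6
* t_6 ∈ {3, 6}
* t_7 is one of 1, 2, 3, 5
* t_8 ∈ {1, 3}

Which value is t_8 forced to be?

The 8 variables together cover exactly {1, 2, 3, 4, 5, 6, 7, 8} — 8 values for 8 variables — and 4 appears only in t_5's list, so t_5 = 4.
Among the 7 still-open variables, 5 fits only t_7 (and all 7 values in {1, 2, 3, 5, 6, 7, 8} must be used), so t_7 = 5.
The 2 variables t_2 and t_6 are confined to {3, 6}, which locks those values in; drop them from t_3, t_4, t_8.
So t_8 = 1.

1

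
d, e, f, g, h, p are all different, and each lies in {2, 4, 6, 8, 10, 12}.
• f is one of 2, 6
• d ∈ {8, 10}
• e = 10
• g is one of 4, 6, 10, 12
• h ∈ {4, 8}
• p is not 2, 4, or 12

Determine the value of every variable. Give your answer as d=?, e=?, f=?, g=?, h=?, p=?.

e must be 10 (only option left). So d, g, p can't be 10.
d has just one choice, so d = 8. Eliminate 8 elsewhere: h, p.
That leaves h = 4. Strike 4 from g.
That leaves p = 6. Eliminate 6 elsewhere: f, g.
f must be 2 (only option left).
That leaves g = 12.

d=8, e=10, f=2, g=12, h=4, p=6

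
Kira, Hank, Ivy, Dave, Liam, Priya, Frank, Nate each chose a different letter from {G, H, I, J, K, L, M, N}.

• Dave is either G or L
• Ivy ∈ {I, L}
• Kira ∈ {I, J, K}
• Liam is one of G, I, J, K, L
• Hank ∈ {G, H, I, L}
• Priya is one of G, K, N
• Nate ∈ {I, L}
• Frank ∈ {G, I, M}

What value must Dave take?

G

Among the 8 variables, H fits only Hank (and all 8 values in {G, H, I, J, K, L, M, N} must be used), so Hank = H.
The 7 still-open variables together cover exactly {G, I, J, K, L, M, N} — 7 values for 7 variables — and M appears only in Frank's list, so Frank = M.
Among the 6 still-open variables, N fits only Priya (and all 6 values in {G, I, J, K, L, N} must be used), so Priya = N.
Ivy and Nate share exactly the 2 values {I, L}; by pigeonhole those values go to them, so strike I, L from Kira, Dave, Liam.
So Dave = G.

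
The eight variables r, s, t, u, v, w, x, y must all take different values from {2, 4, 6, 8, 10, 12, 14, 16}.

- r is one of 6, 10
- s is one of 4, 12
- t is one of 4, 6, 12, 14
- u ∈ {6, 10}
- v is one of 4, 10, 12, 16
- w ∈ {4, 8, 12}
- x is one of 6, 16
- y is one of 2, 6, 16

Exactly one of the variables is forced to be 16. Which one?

Among the 8 variables, 2 fits only y (and all 8 values in {2, 4, 6, 8, 10, 12, 14, 16} must be used), so y = 2.
The 7 still-open variables draw from only 7 values {4, 6, 8, 10, 12, 14, 16}, so each is used; only w can be 8, hence w = 8.
The 6 still-open variables together cover exactly {4, 6, 10, 12, 14, 16} — 6 values for 6 variables — and 14 appears only in t's list, so t = 14.
r and u between them cover only {6, 10} — a naked pair. Remove those values from v, x.
So 16 goes to x.

x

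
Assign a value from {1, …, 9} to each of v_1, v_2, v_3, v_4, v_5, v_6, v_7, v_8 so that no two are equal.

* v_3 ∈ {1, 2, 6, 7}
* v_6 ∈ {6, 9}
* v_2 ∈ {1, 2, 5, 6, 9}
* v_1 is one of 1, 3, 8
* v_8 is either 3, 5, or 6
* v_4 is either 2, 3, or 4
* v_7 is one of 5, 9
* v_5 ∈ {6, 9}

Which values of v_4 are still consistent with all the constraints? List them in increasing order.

v_5 and v_6 between them cover only {6, 9} — a naked pair. Remove those values from v_2, v_3, v_7, v_8.
v_7 has just one choice, so v_7 = 5. Strike 5 from v_2, v_8.
v_8's domain is down to {3}, so v_8 = 3. Strike 3 from v_1, v_4.
No further eliminations apply; v_4 can still be any of 2, 4.

2, 4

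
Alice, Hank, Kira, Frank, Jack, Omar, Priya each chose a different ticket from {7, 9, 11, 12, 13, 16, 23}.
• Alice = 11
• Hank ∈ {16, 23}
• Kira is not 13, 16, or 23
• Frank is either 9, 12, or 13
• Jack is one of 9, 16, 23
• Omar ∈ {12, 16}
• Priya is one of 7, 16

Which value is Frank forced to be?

Alice has just one choice, so Alice = 11. So Kira can't be 11.
Among the 6 still-open variables, 13 fits only Frank (and all 6 values in {7, 9, 12, 13, 16, 23} must be used), so Frank = 13.

13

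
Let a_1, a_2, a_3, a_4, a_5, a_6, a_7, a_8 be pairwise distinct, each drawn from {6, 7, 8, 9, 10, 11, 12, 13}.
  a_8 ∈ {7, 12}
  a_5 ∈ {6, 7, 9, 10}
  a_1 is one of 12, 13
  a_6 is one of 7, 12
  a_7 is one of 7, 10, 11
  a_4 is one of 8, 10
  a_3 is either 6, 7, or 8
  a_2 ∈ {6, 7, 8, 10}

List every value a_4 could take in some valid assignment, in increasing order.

Among the 8 variables, 9 fits only a_5 (and all 8 values in {6, 7, 8, 9, 10, 11, 12, 13} must be used), so a_5 = 9.
The 7 still-open variables together cover exactly {6, 7, 8, 10, 11, 12, 13} — 7 values for 7 variables — and 11 appears only in a_7's list, so a_7 = 11.
The 6 still-open variables draw from only 6 values {6, 7, 8, 10, 12, 13}, so each is used; only a_1 can be 13, hence a_1 = 13.
The 2 variables a_6 and a_8 are confined to {7, 12}, which locks those values in; drop them from a_2, a_3.
No further eliminations apply; a_4 can still be any of 8, 10.

8, 10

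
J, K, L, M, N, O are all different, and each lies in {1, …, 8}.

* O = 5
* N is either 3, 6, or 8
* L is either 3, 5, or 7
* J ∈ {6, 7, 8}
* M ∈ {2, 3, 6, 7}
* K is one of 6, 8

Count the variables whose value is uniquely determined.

2

O must be 5 (only option left). Eliminate 5 elsewhere: L.
The 5 still-open variables together cover exactly {2, 3, 6, 7, 8} — 5 values for 5 variables — and 2 appears only in M's list, so M = 2.
Determined: M=2, O=5. The other variables each still have more than one consistent value. That makes 2.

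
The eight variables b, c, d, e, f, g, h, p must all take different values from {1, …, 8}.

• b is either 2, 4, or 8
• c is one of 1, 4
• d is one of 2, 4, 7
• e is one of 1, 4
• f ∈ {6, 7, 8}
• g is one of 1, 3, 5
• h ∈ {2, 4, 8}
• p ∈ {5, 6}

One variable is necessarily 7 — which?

d

The 8 variables together cover exactly {1, 2, 3, 4, 5, 6, 7, 8} — 8 values for 8 variables — and 3 appears only in g's list, so g = 3.
The 7 still-open variables draw from only 7 values {1, 2, 4, 5, 6, 7, 8}, so each is used; only p can be 5, hence p = 5.
Among the 6 still-open variables, 6 fits only f (and all 6 values in {1, 2, 4, 6, 7, 8} must be used), so f = 6.
Among the 5 still-open variables, 7 fits only d (and all 5 values in {1, 2, 4, 7, 8} must be used), so d = 7.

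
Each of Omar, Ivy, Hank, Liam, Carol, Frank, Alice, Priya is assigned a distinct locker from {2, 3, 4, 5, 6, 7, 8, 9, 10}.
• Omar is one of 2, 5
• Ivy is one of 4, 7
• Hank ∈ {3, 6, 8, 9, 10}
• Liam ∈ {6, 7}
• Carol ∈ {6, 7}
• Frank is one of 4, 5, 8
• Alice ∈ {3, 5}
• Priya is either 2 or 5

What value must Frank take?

8

The 2 variables Omar and Priya are confined to {2, 5}, which locks those values in; drop them from Frank, Alice.
That leaves Alice = 3. Remove 3 from Hank.
Liam and Carol between them cover only {6, 7} — a naked pair. Remove those values from Ivy, Hank.
That leaves Ivy = 4. So Frank can't be 4.
So Frank = 8.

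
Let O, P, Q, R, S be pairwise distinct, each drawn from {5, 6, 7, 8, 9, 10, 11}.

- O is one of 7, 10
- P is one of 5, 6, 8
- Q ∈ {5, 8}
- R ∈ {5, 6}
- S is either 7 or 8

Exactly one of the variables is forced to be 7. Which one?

S

Among the 5 variables, 10 fits only O (and all 5 values in {5, 6, 7, 8, 10} must be used), so O = 10.
The 4 still-open variables draw from only 4 values {5, 6, 7, 8}, so each is used; only S can be 7, hence S = 7.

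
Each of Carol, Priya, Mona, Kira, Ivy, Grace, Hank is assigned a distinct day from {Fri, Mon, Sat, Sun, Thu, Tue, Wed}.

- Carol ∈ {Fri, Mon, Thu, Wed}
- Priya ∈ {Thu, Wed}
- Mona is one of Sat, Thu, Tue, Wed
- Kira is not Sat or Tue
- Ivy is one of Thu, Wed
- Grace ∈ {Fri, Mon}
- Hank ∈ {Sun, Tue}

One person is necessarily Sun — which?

Kira

Among the 7 variables, Sat fits only Mona (and all 7 values in {Fri, Mon, Sat, Sun, Thu, Tue, Wed} must be used), so Mona = Sat.
The 6 still-open variables draw from only 6 values {Fri, Mon, Sun, Thu, Tue, Wed}, so each is used; only Hank can be Tue, hence Hank = Tue.
The 5 still-open variables draw from only 5 values {Fri, Mon, Sun, Thu, Wed}, so each is used; only Kira can be Sun, hence Kira = Sun.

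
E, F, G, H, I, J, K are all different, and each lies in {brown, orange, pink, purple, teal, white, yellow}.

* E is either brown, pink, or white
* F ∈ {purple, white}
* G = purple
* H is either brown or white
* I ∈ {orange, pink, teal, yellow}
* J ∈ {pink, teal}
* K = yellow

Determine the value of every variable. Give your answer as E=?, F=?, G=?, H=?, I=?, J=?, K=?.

E=pink, F=white, G=purple, H=brown, I=orange, J=teal, K=yellow

G has just one choice, so G = purple. Remove purple from F.
K must be yellow (only option left). Strike yellow from I.
F has just one choice, so F = white. Strike white from E, H.
H's domain is down to {brown}, so H = brown. Remove brown from E.
That leaves E = pink. So I, J can't be pink.
J has just one choice, so J = teal. Remove teal from I.
I must be orange (only option left).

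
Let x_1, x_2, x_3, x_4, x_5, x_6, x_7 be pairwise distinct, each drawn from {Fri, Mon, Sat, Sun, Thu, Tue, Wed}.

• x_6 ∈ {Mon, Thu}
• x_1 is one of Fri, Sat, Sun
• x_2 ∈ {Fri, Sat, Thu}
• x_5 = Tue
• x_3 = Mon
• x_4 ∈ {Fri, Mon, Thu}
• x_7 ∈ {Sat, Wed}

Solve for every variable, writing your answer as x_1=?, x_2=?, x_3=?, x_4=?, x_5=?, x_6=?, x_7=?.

x_1=Sun, x_2=Sat, x_3=Mon, x_4=Fri, x_5=Tue, x_6=Thu, x_7=Wed

x_3 has just one choice, so x_3 = Mon. Remove Mon from x_4, x_6.
x_5 has just one choice, so x_5 = Tue.
x_6 must be Thu (only option left). So x_2, x_4 can't be Thu.
That leaves x_4 = Fri. Eliminate Fri elsewhere: x_1, x_2.
x_2 must be Sat (only option left). Remove Sat from x_1, x_7.
x_7's domain is down to {Wed}, so x_7 = Wed.
That leaves x_1 = Sun.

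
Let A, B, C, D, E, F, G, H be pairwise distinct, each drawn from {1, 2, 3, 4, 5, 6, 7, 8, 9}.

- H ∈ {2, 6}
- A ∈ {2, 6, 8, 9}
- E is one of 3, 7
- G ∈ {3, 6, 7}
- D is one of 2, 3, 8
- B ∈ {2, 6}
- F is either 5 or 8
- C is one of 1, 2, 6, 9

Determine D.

Among the 8 variables, 1 fits only C (and all 8 values in {1, 2, 3, 5, 6, 7, 8, 9} must be used), so C = 1.
The 7 still-open variables together cover exactly {2, 3, 5, 6, 7, 8, 9} — 7 values for 7 variables — and 5 appears only in F's list, so F = 5.
Among the 6 still-open variables, 9 fits only A (and all 6 values in {2, 3, 6, 7, 8, 9} must be used), so A = 9.
The 5 still-open variables draw from only 5 values {2, 3, 6, 7, 8}, so each is used; only D can be 8, hence D = 8.

8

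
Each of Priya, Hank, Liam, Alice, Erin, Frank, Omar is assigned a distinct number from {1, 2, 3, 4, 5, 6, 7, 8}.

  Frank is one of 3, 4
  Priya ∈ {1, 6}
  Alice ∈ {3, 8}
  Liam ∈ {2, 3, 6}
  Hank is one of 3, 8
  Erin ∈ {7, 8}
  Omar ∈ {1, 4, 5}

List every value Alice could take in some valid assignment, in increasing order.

3, 8

Hank and Alice between them cover only {3, 8} — a naked pair. Remove those values from Liam, Erin, Frank.
That leaves Erin = 7.
That leaves Frank = 4. Remove 4 from Omar.
No further eliminations apply; Alice can still be any of 3, 8.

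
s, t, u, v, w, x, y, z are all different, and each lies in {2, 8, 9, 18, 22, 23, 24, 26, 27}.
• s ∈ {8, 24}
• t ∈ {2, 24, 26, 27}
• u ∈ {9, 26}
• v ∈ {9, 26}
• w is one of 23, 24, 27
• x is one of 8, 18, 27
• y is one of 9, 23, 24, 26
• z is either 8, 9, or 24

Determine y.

23

The 8 variables together cover exactly {2, 8, 9, 18, 23, 24, 26, 27} — 8 values for 8 variables — and 2 appears only in t's list, so t = 2.
The 7 still-open variables draw from only 7 values {8, 9, 18, 23, 24, 26, 27}, so each is used; only x can be 18, hence x = 18.
Among the 6 still-open variables, 27 fits only w (and all 6 values in {8, 9, 23, 24, 26, 27} must be used), so w = 27.
The 5 still-open variables together cover exactly {8, 9, 23, 24, 26} — 5 values for 5 variables — and 23 appears only in y's list, so y = 23.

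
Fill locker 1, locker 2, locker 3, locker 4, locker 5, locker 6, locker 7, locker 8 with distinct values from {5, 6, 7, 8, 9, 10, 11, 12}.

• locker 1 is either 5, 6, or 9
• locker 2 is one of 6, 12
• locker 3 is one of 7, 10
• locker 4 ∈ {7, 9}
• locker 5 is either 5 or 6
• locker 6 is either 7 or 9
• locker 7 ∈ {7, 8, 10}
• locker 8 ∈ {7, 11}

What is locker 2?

The 8 variables together cover exactly {5, 6, 7, 8, 9, 10, 11, 12} — 8 values for 8 variables — and 8 appears only in locker 7's list, so locker 7 = 8.
The 7 still-open variables draw from only 7 values {5, 6, 7, 9, 10, 11, 12}, so each is used; only locker 3 can be 10, hence locker 3 = 10.
The 6 still-open variables together cover exactly {5, 6, 7, 9, 11, 12} — 6 values for 6 variables — and 11 appears only in locker 8's list, so locker 8 = 11.
The 5 still-open variables together cover exactly {5, 6, 7, 9, 12} — 5 values for 5 variables — and 12 appears only in locker 2's list, so locker 2 = 12.

12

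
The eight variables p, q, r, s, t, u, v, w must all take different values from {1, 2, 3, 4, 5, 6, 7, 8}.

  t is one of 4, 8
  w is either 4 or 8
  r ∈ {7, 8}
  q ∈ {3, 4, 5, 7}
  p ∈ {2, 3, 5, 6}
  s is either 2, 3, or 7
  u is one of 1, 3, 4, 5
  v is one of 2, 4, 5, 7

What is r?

The 8 variables together cover exactly {1, 2, 3, 4, 5, 6, 7, 8} — 8 values for 8 variables — and 1 appears only in u's list, so u = 1.
Among the 7 still-open variables, 6 fits only p (and all 7 values in {2, 3, 4, 5, 6, 7, 8} must be used), so p = 6.
t and w between them cover only {4, 8} — a naked pair. Remove those values from q, r, v.
So r = 7.

7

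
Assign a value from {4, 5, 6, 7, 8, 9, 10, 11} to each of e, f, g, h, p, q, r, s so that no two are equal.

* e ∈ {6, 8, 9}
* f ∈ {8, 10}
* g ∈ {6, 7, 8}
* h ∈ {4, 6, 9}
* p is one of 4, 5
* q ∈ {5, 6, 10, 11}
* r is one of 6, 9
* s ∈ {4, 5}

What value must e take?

Among the 8 variables, 7 fits only g (and all 8 values in {4, 5, 6, 7, 8, 9, 10, 11} must be used), so g = 7.
Among the 7 still-open variables, 11 fits only q (and all 7 values in {4, 5, 6, 8, 9, 10, 11} must be used), so q = 11.
The 6 still-open variables together cover exactly {4, 5, 6, 8, 9, 10} — 6 values for 6 variables — and 10 appears only in f's list, so f = 10.
Among the 5 still-open variables, 8 fits only e (and all 5 values in {4, 5, 6, 8, 9} must be used), so e = 8.

8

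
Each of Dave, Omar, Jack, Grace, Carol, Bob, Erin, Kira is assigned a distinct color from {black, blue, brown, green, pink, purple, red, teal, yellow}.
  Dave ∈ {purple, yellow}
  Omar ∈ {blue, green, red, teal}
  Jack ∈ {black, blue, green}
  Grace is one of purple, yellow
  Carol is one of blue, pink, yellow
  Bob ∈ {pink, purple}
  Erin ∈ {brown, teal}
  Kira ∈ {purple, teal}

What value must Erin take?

brown

Dave and Grace share exactly the 2 values {purple, yellow}; by pigeonhole those values go to them, so strike purple, yellow from Carol, Bob, Kira.
Bob must be pink (only option left). Strike pink from Carol.
Kira's domain is down to {teal}, so Kira = teal. Strike teal from Omar, Erin.
So Erin = brown.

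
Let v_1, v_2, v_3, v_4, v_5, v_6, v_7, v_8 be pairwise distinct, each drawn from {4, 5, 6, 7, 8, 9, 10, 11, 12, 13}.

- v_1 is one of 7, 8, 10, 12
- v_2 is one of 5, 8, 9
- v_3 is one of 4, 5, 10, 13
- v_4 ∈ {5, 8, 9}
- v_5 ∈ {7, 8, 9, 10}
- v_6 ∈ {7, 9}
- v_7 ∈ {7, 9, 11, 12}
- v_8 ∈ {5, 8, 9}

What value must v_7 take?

11

The 3 variables v_2, v_4, v_8 are confined to {5, 8, 9}, which locks those values in; drop them from v_1, v_3, v_5, v_6, v_7.
That leaves v_6 = 7. So v_1, v_5, v_7 can't be 7.
v_5's domain is down to {10}, so v_5 = 10. Remove 10 from v_1, v_3.
v_1 must be 12 (only option left). Strike 12 from v_7.
So v_7 = 11.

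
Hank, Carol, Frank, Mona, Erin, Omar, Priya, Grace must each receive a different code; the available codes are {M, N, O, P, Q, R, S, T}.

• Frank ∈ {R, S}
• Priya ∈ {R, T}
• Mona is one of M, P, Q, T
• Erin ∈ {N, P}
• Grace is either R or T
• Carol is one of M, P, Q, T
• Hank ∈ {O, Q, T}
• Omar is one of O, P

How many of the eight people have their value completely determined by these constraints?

The 8 variables draw from only 8 values {M, N, O, P, Q, R, S, T}, so each is used; only Erin can be N, hence Erin = N.
The 7 still-open variables draw from only 7 values {M, O, P, Q, R, S, T}, so each is used; only Frank can be S, hence Frank = S.
Priya and Grace between them cover only {R, T} — a naked pair. Remove those values from Hank, Carol, Mona.
Determined: Frank=S, Erin=N. The other people each still have more than one consistent value. That makes 2.

2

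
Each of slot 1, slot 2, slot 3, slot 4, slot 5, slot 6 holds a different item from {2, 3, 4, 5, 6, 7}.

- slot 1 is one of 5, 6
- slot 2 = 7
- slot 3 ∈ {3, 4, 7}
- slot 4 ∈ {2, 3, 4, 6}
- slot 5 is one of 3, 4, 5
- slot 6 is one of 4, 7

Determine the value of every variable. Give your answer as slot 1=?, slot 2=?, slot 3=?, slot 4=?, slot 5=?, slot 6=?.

slot 2 has just one choice, so slot 2 = 7. So slot 3, slot 6 can't be 7.
slot 6's domain is down to {4}, so slot 6 = 4. Remove 4 from slot 3, slot 4, slot 5.
slot 3 must be 3 (only option left). Remove 3 from slot 4, slot 5.
slot 5's domain is down to {5}, so slot 5 = 5. So slot 1 can't be 5.
slot 1's domain is down to {6}, so slot 1 = 6. Remove 6 from slot 4.
slot 4 must be 2 (only option left).

slot 1=6, slot 2=7, slot 3=3, slot 4=2, slot 5=5, slot 6=4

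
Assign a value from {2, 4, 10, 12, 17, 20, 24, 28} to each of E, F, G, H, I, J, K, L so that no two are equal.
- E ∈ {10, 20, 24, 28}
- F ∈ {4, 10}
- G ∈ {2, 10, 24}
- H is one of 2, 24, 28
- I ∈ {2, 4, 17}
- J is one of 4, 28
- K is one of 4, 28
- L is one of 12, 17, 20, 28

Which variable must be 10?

The 8 variables together cover exactly {2, 4, 10, 12, 17, 20, 24, 28} — 8 values for 8 variables — and 12 appears only in L's list, so L = 12.
The 7 still-open variables together cover exactly {2, 4, 10, 17, 20, 24, 28} — 7 values for 7 variables — and 17 appears only in I's list, so I = 17.
The 6 still-open variables together cover exactly {2, 4, 10, 20, 24, 28} — 6 values for 6 variables — and 20 appears only in E's list, so E = 20.
J and K share exactly the 2 values {4, 28}; by pigeonhole those values go to them, so strike 4, 28 from F, H.
So 10 goes to F.

F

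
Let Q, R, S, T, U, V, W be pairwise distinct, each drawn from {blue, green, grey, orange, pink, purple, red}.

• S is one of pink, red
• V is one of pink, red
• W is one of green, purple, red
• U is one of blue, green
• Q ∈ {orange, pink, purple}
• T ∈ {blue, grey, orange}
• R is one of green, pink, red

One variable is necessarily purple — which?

W

The 7 variables draw from only 7 values {blue, green, grey, orange, pink, purple, red}, so each is used; only T can be grey, hence T = grey.
Among the 6 still-open variables, blue fits only U (and all 6 values in {blue, green, orange, pink, purple, red} must be used), so U = blue.
Among the 5 still-open variables, orange fits only Q (and all 5 values in {green, orange, pink, purple, red} must be used), so Q = orange.
The 4 still-open variables together cover exactly {green, pink, purple, red} — 4 values for 4 variables — and purple appears only in W's list, so W = purple.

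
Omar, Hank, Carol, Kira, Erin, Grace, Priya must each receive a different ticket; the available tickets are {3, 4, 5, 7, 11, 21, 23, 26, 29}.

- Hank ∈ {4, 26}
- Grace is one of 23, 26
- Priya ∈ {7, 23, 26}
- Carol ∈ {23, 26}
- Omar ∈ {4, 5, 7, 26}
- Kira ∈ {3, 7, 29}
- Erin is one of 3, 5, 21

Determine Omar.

Carol and Grace share exactly the 2 values {23, 26}; by pigeonhole those values go to them, so strike 23, 26 from Omar, Hank, Priya.
That leaves Hank = 4. Strike 4 from Omar.
Priya's domain is down to {7}, so Priya = 7. Eliminate 7 elsewhere: Omar, Kira.
So Omar = 5.

5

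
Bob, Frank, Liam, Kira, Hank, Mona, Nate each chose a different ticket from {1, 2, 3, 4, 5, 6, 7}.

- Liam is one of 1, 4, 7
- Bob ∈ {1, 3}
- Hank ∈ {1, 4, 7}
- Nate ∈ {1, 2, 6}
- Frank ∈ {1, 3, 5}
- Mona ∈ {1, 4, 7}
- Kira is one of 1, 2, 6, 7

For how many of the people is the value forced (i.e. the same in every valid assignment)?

The 7 variables together cover exactly {1, 2, 3, 4, 5, 6, 7} — 7 values for 7 variables — and 5 appears only in Frank's list, so Frank = 5.
The 6 still-open variables together cover exactly {1, 2, 3, 4, 6, 7} — 6 values for 6 variables — and 3 appears only in Bob's list, so Bob = 3.
Liam, Hank, Mona share exactly the 3 values {1, 4, 7}; by pigeonhole those values go to them, so strike 1, 4, 7 from Kira, Nate.
Determined: Bob=3, Frank=5. The other people each still have more than one consistent value. That makes 2.

2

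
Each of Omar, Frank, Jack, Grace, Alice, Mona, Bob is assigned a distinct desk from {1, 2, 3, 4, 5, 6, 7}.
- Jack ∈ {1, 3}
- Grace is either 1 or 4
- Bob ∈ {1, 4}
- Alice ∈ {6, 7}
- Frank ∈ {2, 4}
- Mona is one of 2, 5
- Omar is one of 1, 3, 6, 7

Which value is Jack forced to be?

3

Among the 7 variables, 5 fits only Mona (and all 7 values in {1, 2, 3, 4, 5, 6, 7} must be used), so Mona = 5.
The 6 still-open variables draw from only 6 values {1, 2, 3, 4, 6, 7}, so each is used; only Frank can be 2, hence Frank = 2.
Grace and Bob share exactly the 2 values {1, 4}; by pigeonhole those values go to them, so strike 1, 4 from Omar, Jack.
So Jack = 3.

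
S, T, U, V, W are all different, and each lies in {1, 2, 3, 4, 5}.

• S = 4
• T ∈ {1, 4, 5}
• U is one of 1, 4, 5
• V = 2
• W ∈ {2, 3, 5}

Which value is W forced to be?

3

S must be 4 (only option left). So T, U can't be 4.
V has just one choice, so V = 2. Remove 2 from W.
Among the 3 still-open variables, 3 fits only W (and all 3 values in {1, 3, 5} must be used), so W = 3.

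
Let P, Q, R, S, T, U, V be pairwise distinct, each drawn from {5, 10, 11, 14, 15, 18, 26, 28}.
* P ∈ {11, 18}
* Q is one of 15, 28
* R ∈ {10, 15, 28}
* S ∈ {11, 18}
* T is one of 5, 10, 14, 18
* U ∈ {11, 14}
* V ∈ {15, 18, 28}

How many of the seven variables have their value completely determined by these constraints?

3

The 7 variables together cover exactly {5, 10, 11, 14, 15, 18, 28} — 7 values for 7 variables — and 5 appears only in T's list, so T = 5.
Among the 6 still-open variables, 10 fits only R (and all 6 values in {10, 11, 14, 15, 18, 28} must be used), so R = 10.
The 5 still-open variables together cover exactly {11, 14, 15, 18, 28} — 5 values for 5 variables — and 14 appears only in U's list, so U = 14.
P and S share exactly the 2 values {11, 18}; by pigeonhole those values go to them, so strike 11, 18 from V.
Determined: R=10, T=5, U=14. The other variables each still have more than one consistent value. That makes 3.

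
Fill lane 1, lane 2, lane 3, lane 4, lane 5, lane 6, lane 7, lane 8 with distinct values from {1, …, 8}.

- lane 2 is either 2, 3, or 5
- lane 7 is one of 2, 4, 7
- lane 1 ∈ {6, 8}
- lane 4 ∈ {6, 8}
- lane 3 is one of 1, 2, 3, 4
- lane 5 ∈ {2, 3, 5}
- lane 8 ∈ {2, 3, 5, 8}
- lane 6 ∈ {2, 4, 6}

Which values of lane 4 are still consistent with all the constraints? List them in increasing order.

6, 8

The 8 variables draw from only 8 values {1, 2, 3, 4, 5, 6, 7, 8}, so each is used; only lane 3 can be 1, hence lane 3 = 1.
The 7 still-open variables together cover exactly {2, 3, 4, 5, 6, 7, 8} — 7 values for 7 variables — and 7 appears only in lane 7's list, so lane 7 = 7.
The 6 still-open variables draw from only 6 values {2, 3, 4, 5, 6, 8}, so each is used; only lane 6 can be 4, hence lane 6 = 4.
The 2 variables lane 1 and lane 4 are confined to {6, 8}, which locks those values in; drop them from lane 8.
No further eliminations apply; lane 4 can still be any of 6, 8.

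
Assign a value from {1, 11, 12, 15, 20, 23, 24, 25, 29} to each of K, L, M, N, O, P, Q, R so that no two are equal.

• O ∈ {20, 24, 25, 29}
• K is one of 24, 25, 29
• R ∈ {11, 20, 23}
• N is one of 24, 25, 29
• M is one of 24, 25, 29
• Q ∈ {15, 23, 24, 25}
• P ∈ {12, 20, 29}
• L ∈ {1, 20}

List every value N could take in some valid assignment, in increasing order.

24, 25, 29

K, M, N share exactly the 3 values {24, 25, 29}; by pigeonhole those values go to them, so strike 24, 25, 29 from O, P, Q.
O's domain is down to {20}, so O = 20. Strike 20 from L, P, R.
That leaves P = 12.
L must be 1 (only option left).
No further eliminations apply; N can still be any of 24, 25, 29.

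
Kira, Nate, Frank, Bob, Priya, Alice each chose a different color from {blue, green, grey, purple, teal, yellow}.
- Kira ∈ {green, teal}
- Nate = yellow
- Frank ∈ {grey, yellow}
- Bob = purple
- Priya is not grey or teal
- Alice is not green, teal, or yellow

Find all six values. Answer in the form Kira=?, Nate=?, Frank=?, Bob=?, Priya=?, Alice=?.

Nate must be yellow (only option left). Strike yellow from Frank, Priya.
Frank must be grey (only option left). Eliminate grey elsewhere: Alice.
Bob's domain is down to {purple}, so Bob = purple. Strike purple from Priya, Alice.
Alice has just one choice, so Alice = blue. Eliminate blue elsewhere: Priya.
Priya must be green (only option left). So Kira can't be green.
Kira's domain is down to {teal}, so Kira = teal.

Kira=teal, Nate=yellow, Frank=grey, Bob=purple, Priya=green, Alice=blue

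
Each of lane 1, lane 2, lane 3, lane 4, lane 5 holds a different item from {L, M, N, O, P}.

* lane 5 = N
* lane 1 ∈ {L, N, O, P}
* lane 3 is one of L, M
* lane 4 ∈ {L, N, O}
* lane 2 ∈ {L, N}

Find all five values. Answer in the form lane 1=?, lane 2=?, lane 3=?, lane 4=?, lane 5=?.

lane 1=P, lane 2=L, lane 3=M, lane 4=O, lane 5=N

lane 5 has just one choice, so lane 5 = N. Remove N from lane 1, lane 2, lane 4.
That leaves lane 2 = L. Strike L from lane 1, lane 3, lane 4.
lane 3 has just one choice, so lane 3 = M.
lane 4 must be O (only option left). Strike O from lane 1.
lane 1 has just one choice, so lane 1 = P.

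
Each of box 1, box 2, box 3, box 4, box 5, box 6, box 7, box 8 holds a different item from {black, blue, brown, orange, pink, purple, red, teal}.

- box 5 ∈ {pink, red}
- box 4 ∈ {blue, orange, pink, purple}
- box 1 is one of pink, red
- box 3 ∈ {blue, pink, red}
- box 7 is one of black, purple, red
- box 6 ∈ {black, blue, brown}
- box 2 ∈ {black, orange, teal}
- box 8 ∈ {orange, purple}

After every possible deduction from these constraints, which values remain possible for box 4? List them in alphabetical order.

orange, purple

Among the 8 variables, brown fits only box 6 (and all 8 values in {black, blue, brown, orange, pink, purple, red, teal} must be used), so box 6 = brown.
The 7 still-open variables together cover exactly {black, blue, orange, pink, purple, red, teal} — 7 values for 7 variables — and teal appears only in box 2's list, so box 2 = teal.
The 6 still-open variables draw from only 6 values {black, blue, orange, pink, purple, red}, so each is used; only box 7 can be black, hence box 7 = black.
box 1 and box 5 share exactly the 2 values {pink, red}; by pigeonhole those values go to them, so strike pink, red from box 3, box 4.
box 3 must be blue (only option left). Eliminate blue elsewhere: box 4.
No further eliminations apply; box 4 can still be any of orange, purple.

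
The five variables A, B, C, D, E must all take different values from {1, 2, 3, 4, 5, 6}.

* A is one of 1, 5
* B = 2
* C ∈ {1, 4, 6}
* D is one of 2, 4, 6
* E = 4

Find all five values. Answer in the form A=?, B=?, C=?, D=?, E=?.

A=5, B=2, C=1, D=6, E=4

B must be 2 (only option left). Strike 2 from D.
E has just one choice, so E = 4. Strike 4 from C, D.
D's domain is down to {6}, so D = 6. Strike 6 from C.
C must be 1 (only option left). Remove 1 from A.
That leaves A = 5.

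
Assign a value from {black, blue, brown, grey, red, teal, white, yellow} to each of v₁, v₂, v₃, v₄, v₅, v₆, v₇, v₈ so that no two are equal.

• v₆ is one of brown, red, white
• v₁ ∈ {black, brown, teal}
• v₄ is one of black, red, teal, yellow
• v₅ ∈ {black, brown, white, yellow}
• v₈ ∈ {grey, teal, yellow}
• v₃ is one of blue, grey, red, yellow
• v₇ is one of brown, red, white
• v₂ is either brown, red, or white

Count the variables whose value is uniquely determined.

Among the 8 variables, blue fits only v₃ (and all 8 values in {black, blue, brown, grey, red, teal, white, yellow} must be used), so v₃ = blue.
Among the 7 still-open variables, grey fits only v₈ (and all 7 values in {black, brown, grey, red, teal, white, yellow} must be used), so v₈ = grey.
The 3 variables v₂, v₆, v₇ are confined to {brown, red, white}, which locks those values in; drop them from v₁, v₄, v₅.
Determined: v₃=blue, v₈=grey. The other variables each still have more than one consistent value. That makes 2.

2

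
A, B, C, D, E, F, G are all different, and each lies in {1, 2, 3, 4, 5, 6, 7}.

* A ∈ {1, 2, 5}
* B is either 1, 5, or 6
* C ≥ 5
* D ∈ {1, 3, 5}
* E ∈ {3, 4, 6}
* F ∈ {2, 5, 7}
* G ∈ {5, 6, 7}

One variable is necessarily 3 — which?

D

Among the 7 variables, 4 fits only E (and all 7 values in {1, 2, 3, 4, 5, 6, 7} must be used), so E = 4.
The 6 still-open variables together cover exactly {1, 2, 3, 5, 6, 7} — 6 values for 6 variables — and 3 appears only in D's list, so D = 3.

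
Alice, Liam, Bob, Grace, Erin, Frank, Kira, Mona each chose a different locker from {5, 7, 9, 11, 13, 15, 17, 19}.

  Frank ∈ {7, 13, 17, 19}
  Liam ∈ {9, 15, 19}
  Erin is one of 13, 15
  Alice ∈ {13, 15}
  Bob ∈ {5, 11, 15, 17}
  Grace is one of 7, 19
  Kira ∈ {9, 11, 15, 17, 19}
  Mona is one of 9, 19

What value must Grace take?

Among the 8 variables, 5 fits only Bob (and all 8 values in {5, 7, 9, 11, 13, 15, 17, 19} must be used), so Bob = 5.
The 7 still-open variables draw from only 7 values {7, 9, 11, 13, 15, 17, 19}, so each is used; only Kira can be 11, hence Kira = 11.
The 6 still-open variables together cover exactly {7, 9, 13, 15, 17, 19} — 6 values for 6 variables — and 17 appears only in Frank's list, so Frank = 17.
Among the 5 still-open variables, 7 fits only Grace (and all 5 values in {7, 9, 13, 15, 19} must be used), so Grace = 7.

7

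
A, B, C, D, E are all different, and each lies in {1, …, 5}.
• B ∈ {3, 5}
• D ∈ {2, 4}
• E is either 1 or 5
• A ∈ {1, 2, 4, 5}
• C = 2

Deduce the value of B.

3

C must be 2 (only option left). Strike 2 from A, D.
That leaves D = 4. Remove 4 from A.
Among the 3 still-open variables, 3 fits only B (and all 3 values in {1, 3, 5} must be used), so B = 3.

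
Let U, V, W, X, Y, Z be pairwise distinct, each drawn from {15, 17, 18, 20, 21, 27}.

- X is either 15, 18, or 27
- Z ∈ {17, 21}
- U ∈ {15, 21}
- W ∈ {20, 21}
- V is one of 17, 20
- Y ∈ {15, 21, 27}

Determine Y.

27

The 6 variables draw from only 6 values {15, 17, 18, 20, 21, 27}, so each is used; only X can be 18, hence X = 18.
The 5 still-open variables draw from only 5 values {15, 17, 20, 21, 27}, so each is used; only Y can be 27, hence Y = 27.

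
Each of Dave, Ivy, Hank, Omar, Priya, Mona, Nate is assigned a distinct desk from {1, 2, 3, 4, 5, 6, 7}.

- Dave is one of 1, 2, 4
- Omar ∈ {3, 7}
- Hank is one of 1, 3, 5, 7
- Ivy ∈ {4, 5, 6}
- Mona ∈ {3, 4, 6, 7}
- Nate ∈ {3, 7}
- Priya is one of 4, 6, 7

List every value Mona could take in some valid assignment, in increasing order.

4, 6

The 7 variables together cover exactly {1, 2, 3, 4, 5, 6, 7} — 7 values for 7 variables — and 2 appears only in Dave's list, so Dave = 2.
The 6 still-open variables together cover exactly {1, 3, 4, 5, 6, 7} — 6 values for 6 variables — and 1 appears only in Hank's list, so Hank = 1.
Among the 5 still-open variables, 5 fits only Ivy (and all 5 values in {3, 4, 5, 6, 7} must be used), so Ivy = 5.
The 2 variables Omar and Nate are confined to {3, 7}, which locks those values in; drop them from Priya, Mona.
No further eliminations apply; Mona can still be any of 4, 6.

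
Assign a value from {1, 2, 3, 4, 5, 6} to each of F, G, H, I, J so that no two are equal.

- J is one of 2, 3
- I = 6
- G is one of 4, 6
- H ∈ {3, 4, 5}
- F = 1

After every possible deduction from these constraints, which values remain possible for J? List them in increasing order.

2, 3

F must be 1 (only option left).
I must be 6 (only option left). Eliminate 6 elsewhere: G.
G has just one choice, so G = 4. Remove 4 from H.
No further eliminations apply; J can still be any of 2, 3.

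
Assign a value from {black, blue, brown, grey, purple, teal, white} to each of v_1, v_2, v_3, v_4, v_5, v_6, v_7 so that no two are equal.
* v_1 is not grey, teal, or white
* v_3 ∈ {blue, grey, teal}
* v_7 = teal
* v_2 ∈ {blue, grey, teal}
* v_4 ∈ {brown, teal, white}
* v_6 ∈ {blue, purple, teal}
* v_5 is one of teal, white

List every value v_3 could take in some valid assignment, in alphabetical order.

v_7 has just one choice, so v_7 = teal. Eliminate teal elsewhere: v_2, v_3, v_4, v_5, v_6.
v_5's domain is down to {white}, so v_5 = white. Remove white from v_4.
v_4 has just one choice, so v_4 = brown. So v_1 can't be brown.
The 4 still-open variables draw from only 4 values {black, blue, grey, purple}, so each is used; only v_1 can be black, hence v_1 = black.
The 3 still-open variables together cover exactly {blue, grey, purple} — 3 values for 3 variables — and purple appears only in v_6's list, so v_6 = purple.
No further eliminations apply; v_3 can still be any of blue, grey.

blue, grey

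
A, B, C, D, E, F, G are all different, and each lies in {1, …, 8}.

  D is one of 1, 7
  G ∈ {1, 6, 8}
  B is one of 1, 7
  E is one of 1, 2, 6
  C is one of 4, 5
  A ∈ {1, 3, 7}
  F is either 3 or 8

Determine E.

B and D between them cover only {1, 7} — a naked pair. Remove those values from A, E, G.
A's domain is down to {3}, so A = 3. So F can't be 3.
That leaves F = 8. Remove 8 from G.
G has just one choice, so G = 6. Strike 6 from E.
So E = 2.

2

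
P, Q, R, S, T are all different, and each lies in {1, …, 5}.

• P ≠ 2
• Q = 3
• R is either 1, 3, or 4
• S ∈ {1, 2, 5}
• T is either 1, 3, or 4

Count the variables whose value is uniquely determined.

Q has just one choice, so Q = 3. Strike 3 from P, R, T.
The 4 still-open variables draw from only 4 values {1, 2, 4, 5}, so each is used; only S can be 2, hence S = 2.
The 3 still-open variables together cover exactly {1, 4, 5} — 3 values for 3 variables — and 5 appears only in P's list, so P = 5.
Determined: P=5, Q=3, S=2. The other variables each still have more than one consistent value. That makes 3.

3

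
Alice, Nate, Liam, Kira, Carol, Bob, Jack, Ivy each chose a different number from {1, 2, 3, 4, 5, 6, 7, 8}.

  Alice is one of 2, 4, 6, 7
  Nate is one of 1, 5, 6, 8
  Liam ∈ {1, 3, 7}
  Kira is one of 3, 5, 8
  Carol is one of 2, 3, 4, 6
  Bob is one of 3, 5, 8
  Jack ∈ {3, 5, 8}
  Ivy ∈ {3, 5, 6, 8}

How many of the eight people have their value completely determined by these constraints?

The 3 variables Kira, Bob, Jack are confined to {3, 5, 8}, which locks those values in; drop them from Nate, Liam, Carol, Ivy.
That leaves Ivy = 6. Eliminate 6 elsewhere: Alice, Nate, Carol.
That leaves Nate = 1. Strike 1 from Liam.
Liam must be 7 (only option left). Remove 7 from Alice.
Determined: Nate=1, Liam=7, Ivy=6. The other people each still have more than one consistent value. That makes 3.

3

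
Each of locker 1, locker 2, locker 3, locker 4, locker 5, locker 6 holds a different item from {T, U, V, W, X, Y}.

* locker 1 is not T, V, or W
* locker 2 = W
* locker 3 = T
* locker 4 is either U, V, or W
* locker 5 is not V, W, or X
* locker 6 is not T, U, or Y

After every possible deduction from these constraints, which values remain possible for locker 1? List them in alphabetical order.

locker 2's domain is down to {W}, so locker 2 = W. Eliminate W elsewhere: locker 4, locker 6.
locker 3's domain is down to {T}, so locker 3 = T. Eliminate T elsewhere: locker 5.
No further eliminations apply; locker 1 can still be any of U, X, Y.

U, X, Y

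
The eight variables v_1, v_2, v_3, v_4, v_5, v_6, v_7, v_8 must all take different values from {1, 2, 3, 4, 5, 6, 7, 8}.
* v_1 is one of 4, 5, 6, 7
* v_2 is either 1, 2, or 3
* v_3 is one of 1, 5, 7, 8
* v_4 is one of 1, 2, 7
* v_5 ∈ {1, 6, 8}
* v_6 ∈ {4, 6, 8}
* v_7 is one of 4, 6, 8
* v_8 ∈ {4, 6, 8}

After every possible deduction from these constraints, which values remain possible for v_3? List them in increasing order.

5, 7

Among the 8 variables, 3 fits only v_2 (and all 8 values in {1, 2, 3, 4, 5, 6, 7, 8} must be used), so v_2 = 3.
Among the 7 still-open variables, 2 fits only v_4 (and all 7 values in {1, 2, 4, 5, 6, 7, 8} must be used), so v_4 = 2.
The 3 variables v_6, v_7, v_8 are confined to {4, 6, 8}, which locks those values in; drop them from v_1, v_3, v_5.
v_5 must be 1 (only option left). So v_3 can't be 1.
No further eliminations apply; v_3 can still be any of 5, 7.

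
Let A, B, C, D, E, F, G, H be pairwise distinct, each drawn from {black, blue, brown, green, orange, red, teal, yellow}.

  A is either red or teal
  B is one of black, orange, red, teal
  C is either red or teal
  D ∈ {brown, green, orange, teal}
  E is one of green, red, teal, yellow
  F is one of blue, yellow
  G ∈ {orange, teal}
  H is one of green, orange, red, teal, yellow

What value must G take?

orange

The 8 variables draw from only 8 values {black, blue, brown, green, orange, red, teal, yellow}, so each is used; only B can be black, hence B = black.
Among the 7 still-open variables, blue fits only F (and all 7 values in {blue, brown, green, orange, red, teal, yellow} must be used), so F = blue.
Among the 6 still-open variables, brown fits only D (and all 6 values in {brown, green, orange, red, teal, yellow} must be used), so D = brown.
A and C share exactly the 2 values {red, teal}; by pigeonhole those values go to them, so strike red, teal from E, G, H.
So G = orange.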